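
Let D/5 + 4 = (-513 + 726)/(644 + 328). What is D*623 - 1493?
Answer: -4299607/324 ≈ -13270.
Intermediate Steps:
D = -6125/324 (D = -20 + 5*((-513 + 726)/(644 + 328)) = -20 + 5*(213/972) = -20 + 5*(213*(1/972)) = -20 + 5*(71/324) = -20 + 355/324 = -6125/324 ≈ -18.904)
D*623 - 1493 = -6125/324*623 - 1493 = -3815875/324 - 1493 = -4299607/324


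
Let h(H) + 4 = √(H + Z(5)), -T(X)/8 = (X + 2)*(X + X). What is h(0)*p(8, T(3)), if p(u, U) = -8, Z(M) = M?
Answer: 32 - 8*√5 ≈ 14.111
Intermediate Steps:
T(X) = -16*X*(2 + X) (T(X) = -8*(X + 2)*(X + X) = -8*(2 + X)*2*X = -16*X*(2 + X))
h(H) = -4 + √(5 + H) (h(H) = -4 + √(H + 5) = -4 + √(5 + H))
h(0)*p(8, T(3)) = (-4 + √(5 + 0))*(-8) = (-4 + √5)*(-8) = 32 - 8*√5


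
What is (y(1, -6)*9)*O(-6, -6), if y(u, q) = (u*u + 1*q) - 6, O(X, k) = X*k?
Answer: -3564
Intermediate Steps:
y(u, q) = -6 + q + u² (y(u, q) = (u² + q) - 6 = (q + u²) - 6 = -6 + q + u²)
(y(1, -6)*9)*O(-6, -6) = ((-6 - 6 + 1²)*9)*(-6*(-6)) = ((-6 - 6 + 1)*9)*36 = -11*9*36 = -99*36 = -3564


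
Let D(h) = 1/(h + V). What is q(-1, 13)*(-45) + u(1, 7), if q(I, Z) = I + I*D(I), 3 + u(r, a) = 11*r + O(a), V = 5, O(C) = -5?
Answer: 237/4 ≈ 59.250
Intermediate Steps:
D(h) = 1/(5 + h) (D(h) = 1/(h + 5) = 1/(5 + h))
u(r, a) = -8 + 11*r (u(r, a) = -3 + (11*r - 5) = -3 + (-5 + 11*r) = -8 + 11*r)
q(I, Z) = I + I/(5 + I)
q(-1, 13)*(-45) + u(1, 7) = -(6 - 1)/(5 - 1)*(-45) + (-8 + 11*1) = -1*5/4*(-45) + (-8 + 11) = -1*¼*5*(-45) + 3 = -5/4*(-45) + 3 = 225/4 + 3 = 237/4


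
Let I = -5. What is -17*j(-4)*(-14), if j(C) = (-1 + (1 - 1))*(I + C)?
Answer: 2142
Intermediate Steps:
j(C) = 5 - C (j(C) = (-1 + (1 - 1))*(-5 + C) = (-1 + 0)*(-5 + C) = -(-5 + C) = 5 - C)
-17*j(-4)*(-14) = -17*(5 - 1*(-4))*(-14) = -17*(5 + 4)*(-14) = -17*9*(-14) = -153*(-14) = 2142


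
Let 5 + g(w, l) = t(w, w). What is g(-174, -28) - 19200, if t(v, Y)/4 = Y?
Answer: -19901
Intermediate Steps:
t(v, Y) = 4*Y
g(w, l) = -5 + 4*w
g(-174, -28) - 19200 = (-5 + 4*(-174)) - 19200 = (-5 - 696) - 19200 = -701 - 19200 = -19901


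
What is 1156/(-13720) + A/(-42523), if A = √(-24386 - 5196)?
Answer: -289/3430 - I*√29582/42523 ≈ -0.084257 - 0.0040447*I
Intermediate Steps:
A = I*√29582 (A = √(-29582) = I*√29582 ≈ 171.99*I)
1156/(-13720) + A/(-42523) = 1156/(-13720) + (I*√29582)/(-42523) = 1156*(-1/13720) + (I*√29582)*(-1/42523) = -289/3430 - I*√29582/42523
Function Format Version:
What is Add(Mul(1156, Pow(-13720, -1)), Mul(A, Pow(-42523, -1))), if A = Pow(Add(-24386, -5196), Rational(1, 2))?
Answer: Add(Rational(-289, 3430), Mul(Rational(-1, 42523), I, Pow(29582, Rational(1, 2)))) ≈ Add(-0.084257, Mul(-0.0040447, I))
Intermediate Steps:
A = Mul(I, Pow(29582, Rational(1, 2))) (A = Pow(-29582, Rational(1, 2)) = Mul(I, Pow(29582, Rational(1, 2))) ≈ Mul(171.99, I))
Add(Mul(1156, Pow(-13720, -1)), Mul(A, Pow(-42523, -1))) = Add(Mul(1156, Pow(-13720, -1)), Mul(Mul(I, Pow(29582, Rational(1, 2))), Pow(-42523, -1))) = Add(Mul(1156, Rational(-1, 13720)), Mul(Mul(I, Pow(29582, Rational(1, 2))), Rational(-1, 42523))) = Add(Rational(-289, 3430), Mul(Rational(-1, 42523), I, Pow(29582, Rational(1, 2))))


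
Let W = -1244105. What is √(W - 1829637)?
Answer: I*√3073742 ≈ 1753.2*I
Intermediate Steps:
√(W - 1829637) = √(-1244105 - 1829637) = √(-3073742) = I*√3073742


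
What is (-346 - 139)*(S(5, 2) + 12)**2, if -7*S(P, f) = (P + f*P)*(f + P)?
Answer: -4365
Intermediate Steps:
S(P, f) = -(P + f)*(P + P*f)/7 (S(P, f) = -(P + f*P)*(f + P)/7 = -(P + P*f)*(P + f)/7 = -(P + f)*(P + P*f)/7)
(-346 - 139)*(S(5, 2) + 12)**2 = (-346 - 139)*(-1/7*5*(5 + 2 + 2**2 + 5*2) + 12)**2 = -485*(-1/7*5*(5 + 2 + 4 + 10) + 12)**2 = -485*(-1/7*5*21 + 12)**2 = -485*(-15 + 12)**2 = -485*(-3)**2 = -485*9 = -4365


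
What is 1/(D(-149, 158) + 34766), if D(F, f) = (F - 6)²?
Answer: 1/58791 ≈ 1.7009e-5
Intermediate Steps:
D(F, f) = (-6 + F)²
1/(D(-149, 158) + 34766) = 1/((-6 - 149)² + 34766) = 1/((-155)² + 34766) = 1/(24025 + 34766) = 1/58791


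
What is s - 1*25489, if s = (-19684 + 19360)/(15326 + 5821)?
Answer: -179672069/7049 ≈ -25489.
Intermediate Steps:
s = -108/7049 (s = -324/21147 = -324*1/21147 = -108/7049 ≈ -0.015321)
s - 1*25489 = -108/7049 - 1*25489 = -108/7049 - 25489 = -179672069/7049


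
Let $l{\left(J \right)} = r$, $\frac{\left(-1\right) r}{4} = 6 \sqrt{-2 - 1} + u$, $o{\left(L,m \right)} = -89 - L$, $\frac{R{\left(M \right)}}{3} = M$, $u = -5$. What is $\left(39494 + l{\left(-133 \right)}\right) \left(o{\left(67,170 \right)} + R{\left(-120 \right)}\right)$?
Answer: $-20389224 + 12384 i \sqrt{3} \approx -2.0389 \cdot 10^{7} + 21450.0 i$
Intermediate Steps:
$R{\left(M \right)} = 3 M$
$r = 20 - 24 i \sqrt{3}$ ($r = - 4 \left(6 \sqrt{-2 - 1} - 5\right) = - 4 \left(6 \sqrt{-3} - 5\right) = - 4 \left(6 i \sqrt{3} - 5\right) = - 4 \left(-5 + 6 i \sqrt{3}\right) = 20 - 24 i \sqrt{3} \approx 20.0 - 41.569 i$)
$l{\left(J \right)} = 20 - 24 i \sqrt{3}$
$\left(39494 + l{\left(-133 \right)}\right) \left(o{\left(67,170 \right)} + R{\left(-120 \right)}\right) = \left(39494 + \left(20 - 24 i \sqrt{3}\right)\right) \left(\left(-89 - 67\right) + 3 \left(-120\right)\right) = \left(39514 - 24 i \sqrt{3}\right) \left(\left(-89 - 67\right) - 360\right) = \left(39514 - 24 i \sqrt{3}\right) \left(-156 - 360\right) = \left(39514 - 24 i \sqrt{3}\right) \left(-516\right) = -20389224 + 12384 i \sqrt{3}$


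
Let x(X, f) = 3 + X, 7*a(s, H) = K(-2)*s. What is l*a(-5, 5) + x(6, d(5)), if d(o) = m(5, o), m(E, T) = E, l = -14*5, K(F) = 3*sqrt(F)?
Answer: 9 + 150*I*sqrt(2) ≈ 9.0 + 212.13*I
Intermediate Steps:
a(s, H) = 3*I*s*sqrt(2)/7 (a(s, H) = ((3*sqrt(-2))*s)/7 = ((3*(I*sqrt(2)))*s)/7 = ((3*I*sqrt(2))*s)/7 = (3*I*s*sqrt(2))/7 = 3*I*s*sqrt(2)/7)
l = -70
d(o) = 5
l*a(-5, 5) + x(6, d(5)) = -30*I*(-5)*sqrt(2) + (3 + 6) = -(-150)*I*sqrt(2) + 9 = 150*I*sqrt(2) + 9 = 9 + 150*I*sqrt(2)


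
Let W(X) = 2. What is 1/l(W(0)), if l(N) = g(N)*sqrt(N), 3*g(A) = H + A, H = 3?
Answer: 3*sqrt(2)/10 ≈ 0.42426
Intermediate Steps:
g(A) = 1 + A/3 (g(A) = (3 + A)/3 = 1 + A/3)
l(N) = sqrt(N)*(1 + N/3) (l(N) = (1 + N/3)*sqrt(N) = sqrt(N)*(1 + N/3))
1/l(W(0)) = 1/(sqrt(2)*(3 + 2)/3) = 1/((1/3)*sqrt(2)*5) = 1/(5*sqrt(2)/3) = 3*sqrt(2)/10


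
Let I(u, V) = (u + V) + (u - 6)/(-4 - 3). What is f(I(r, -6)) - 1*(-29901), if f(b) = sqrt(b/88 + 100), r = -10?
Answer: 29901 + 62*sqrt(154)/77 ≈ 29911.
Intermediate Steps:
I(u, V) = 6/7 + V + 6*u/7 (I(u, V) = (V + u) + (-6 + u)/(-7) = (V + u) + (-6 + u)*(-1/7) = (V + u) + (6/7 - u/7) = 6/7 + V + 6*u/7)
f(b) = sqrt(100 + b/88) (f(b) = sqrt(b*(1/88) + 100) = sqrt(b/88 + 100) = sqrt(100 + b/88))
f(I(r, -6)) - 1*(-29901) = sqrt(193600 + 22*(6/7 - 6 + (6/7)*(-10)))/44 - 1*(-29901) = sqrt(193600 + 22*(6/7 - 6 - 60/7))/44 + 29901 = sqrt(193600 + 22*(-96/7))/44 + 29901 = sqrt(193600 - 2112/7)/44 + 29901 = sqrt(1353088/7)/44 + 29901 = (248*sqrt(154)/7)/44 + 29901 = 62*sqrt(154)/77 + 29901 = 29901 + 62*sqrt(154)/77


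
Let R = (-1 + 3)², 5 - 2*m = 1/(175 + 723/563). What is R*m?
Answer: 495677/49624 ≈ 9.9886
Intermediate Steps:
m = 495677/198496 (m = 5/2 - 1/(2*(175 + 723/563)) = 5/2 - 1/(2*99248/563) = 5/2 - ½*563/99248 = 5/2 - 563/198496 = 495677/198496 ≈ 2.4972)
R = 4 (R = 2² = 4)
R*m = 4*(495677/198496) = 495677/49624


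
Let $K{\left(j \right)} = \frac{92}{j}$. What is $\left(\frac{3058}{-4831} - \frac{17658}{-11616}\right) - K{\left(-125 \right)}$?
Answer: $\frac{1897627197}{1169102000} \approx 1.6231$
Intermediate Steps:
$\left(\frac{3058}{-4831} - \frac{17658}{-11616}\right) - K{\left(-125 \right)} = \left(\frac{3058}{-4831} - \frac{17658}{-11616}\right) - \frac{92}{-125} = \left(3058 \left(- \frac{1}{4831}\right) - - \frac{2943}{1936}\right) - 92 \left(- \frac{1}{125}\right) = \left(- \frac{3058}{4831} + \frac{2943}{1936}\right) - - \frac{92}{125} = \frac{8297345}{9352816} + \frac{92}{125} = \frac{1897627197}{1169102000}$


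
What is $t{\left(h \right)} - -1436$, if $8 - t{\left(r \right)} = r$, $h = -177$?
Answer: $1621$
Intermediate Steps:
$t{\left(r \right)} = 8 - r$
$t{\left(h \right)} - -1436 = \left(8 - -177\right) - -1436 = \left(8 + 177\right) + 1436 = 185 + 1436 = 1621$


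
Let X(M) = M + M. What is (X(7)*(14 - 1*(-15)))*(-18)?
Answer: -7308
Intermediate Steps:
X(M) = 2*M
(X(7)*(14 - 1*(-15)))*(-18) = ((2*7)*(14 - 1*(-15)))*(-18) = (14*(14 + 15))*(-18) = (14*29)*(-18) = 406*(-18) = -7308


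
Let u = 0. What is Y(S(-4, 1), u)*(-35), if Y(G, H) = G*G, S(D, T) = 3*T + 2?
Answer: -875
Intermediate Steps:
S(D, T) = 2 + 3*T
Y(G, H) = G²
Y(S(-4, 1), u)*(-35) = (2 + 3*1)²*(-35) = (2 + 3)²*(-35) = 5²*(-35) = 25*(-35) = -875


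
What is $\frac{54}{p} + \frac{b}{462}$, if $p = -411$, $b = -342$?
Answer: $- \frac{9195}{10549} \approx -0.87165$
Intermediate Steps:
$\frac{54}{p} + \frac{b}{462} = \frac{54}{-411} - \frac{342}{462} = 54 \left(- \frac{1}{411}\right) - \frac{57}{77} = - \frac{18}{137} - \frac{57}{77} = - \frac{9195}{10549}$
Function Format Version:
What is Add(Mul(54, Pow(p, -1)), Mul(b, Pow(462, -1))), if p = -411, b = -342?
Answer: Rational(-9195, 10549) ≈ -0.87165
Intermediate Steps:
Add(Mul(54, Pow(p, -1)), Mul(b, Pow(462, -1))) = Add(Mul(54, Pow(-411, -1)), Mul(-342, Pow(462, -1))) = Add(Mul(54, Rational(-1, 411)), Mul(-342, Rational(1, 462))) = Add(Rational(-18, 137), Rational(-57, 77)) = Rational(-9195, 10549)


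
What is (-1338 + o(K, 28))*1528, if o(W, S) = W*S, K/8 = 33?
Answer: 9250512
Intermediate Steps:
K = 264 (K = 8*33 = 264)
o(W, S) = S*W
(-1338 + o(K, 28))*1528 = (-1338 + 28*264)*1528 = (-1338 + 7392)*1528 = 6054*1528 = 9250512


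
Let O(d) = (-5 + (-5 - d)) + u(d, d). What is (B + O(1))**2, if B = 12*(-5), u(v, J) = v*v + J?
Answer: 4761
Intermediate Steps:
u(v, J) = J + v**2 (u(v, J) = v**2 + J = J + v**2)
B = -60
O(d) = -10 + d**2 (O(d) = (-5 + (-5 - d)) + (d + d**2) = (-10 - d) + (d + d**2) = -10 + d**2)
(B + O(1))**2 = (-60 + (-10 + 1**2))**2 = (-60 + (-10 + 1))**2 = (-60 - 9)**2 = (-69)**2 = 4761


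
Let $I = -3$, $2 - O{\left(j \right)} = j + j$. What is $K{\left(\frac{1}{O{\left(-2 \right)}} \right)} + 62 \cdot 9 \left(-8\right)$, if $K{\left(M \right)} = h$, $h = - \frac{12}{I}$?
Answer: $-4460$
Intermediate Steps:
$O{\left(j \right)} = 2 - 2 j$ ($O{\left(j \right)} = 2 - \left(j + j\right) = 2 - 2 j$)
$h = 4$ ($h = - \frac{12}{-3} = \left(-12\right) \left(- \frac{1}{3}\right) = 4$)
$K{\left(M \right)} = 4$
$K{\left(\frac{1}{O{\left(-2 \right)}} \right)} + 62 \cdot 9 \left(-8\right) = 4 + 62 \cdot 9 \left(-8\right) = 4 + 62 \left(-72\right) = 4 - 4464 = -4460$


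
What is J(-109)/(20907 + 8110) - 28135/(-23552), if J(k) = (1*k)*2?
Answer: 811258959/683408384 ≈ 1.1871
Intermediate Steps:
J(k) = 2*k (J(k) = k*2 = 2*k)
J(-109)/(20907 + 8110) - 28135/(-23552) = (2*(-109))/(20907 + 8110) - 28135/(-23552) = -218/29017 - 28135*(-1/23552) = -218*1/29017 + 28135/23552 = -218/29017 + 28135/23552 = 811258959/683408384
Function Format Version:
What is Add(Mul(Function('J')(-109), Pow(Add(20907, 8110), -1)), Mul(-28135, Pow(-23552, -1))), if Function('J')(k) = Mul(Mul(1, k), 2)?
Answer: Rational(811258959, 683408384) ≈ 1.1871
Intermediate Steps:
Function('J')(k) = Mul(2, k) (Function('J')(k) = Mul(k, 2) = Mul(2, k))
Add(Mul(Function('J')(-109), Pow(Add(20907, 8110), -1)), Mul(-28135, Pow(-23552, -1))) = Add(Mul(Mul(2, -109), Pow(Add(20907, 8110), -1)), Mul(-28135, Pow(-23552, -1))) = Add(Mul(-218, Pow(29017, -1)), Mul(-28135, Rational(-1, 23552))) = Add(Mul(-218, Rational(1, 29017)), Rational(28135, 23552)) = Add(Rational(-218, 29017), Rational(28135, 23552)) = Rational(811258959, 683408384)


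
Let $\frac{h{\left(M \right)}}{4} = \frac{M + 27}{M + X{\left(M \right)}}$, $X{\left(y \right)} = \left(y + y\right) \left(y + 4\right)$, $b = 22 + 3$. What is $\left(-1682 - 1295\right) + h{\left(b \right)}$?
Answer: $- \frac{4390867}{1475} \approx -2976.9$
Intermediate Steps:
$b = 25$
$X{\left(y \right)} = 2 y \left(4 + y\right)$
$h{\left(M \right)} = \frac{4 \left(27 + M\right)}{M + 2 M \left(4 + M\right)}$ ($h{\left(M \right)} = 4 \frac{M + 27}{M + 2 M \left(4 + M\right)} = 4 \frac{27 + M}{M + 2 M \left(4 + M\right)} = \frac{4 \left(27 + M\right)}{M + 2 M \left(4 + M\right)}$)
$\left(-1682 - 1295\right) + h{\left(b \right)} = \left(-1682 - 1295\right) + \frac{4 \left(27 + 25\right)}{25 \left(9 + 2 \cdot 25\right)} = \left(-1682 - 1295\right) + 4 \cdot \frac{1}{25} \frac{1}{9 + 50} \cdot 52 = -2977 + 4 \cdot \frac{1}{25} \cdot \frac{1}{59} \cdot 52 = -2977 + \frac{208}{1475} = - \frac{4390867}{1475}$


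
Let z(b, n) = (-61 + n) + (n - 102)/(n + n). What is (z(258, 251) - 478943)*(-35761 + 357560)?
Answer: -77339194848743/502 ≈ -1.5406e+11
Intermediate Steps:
z(b, n) = -61 + n + (-102 + n)/(2*n) (z(b, n) = (-61 + n) + (-102 + n)/((2*n)) = (-61 + n) + (-102 + n)*(1/(2*n)) = (-61 + n) + (-102 + n)/(2*n) = -61 + n + (-102 + n)/(2*n))
(z(258, 251) - 478943)*(-35761 + 357560) = ((-121/2 + 251 - 51/251) - 478943)*(-35761 + 357560) = ((-121/2 + 251 - 51*1/251) - 478943)*321799 = ((-121/2 + 251 - 51/251) - 478943)*321799 = (95529/502 - 478943)*321799 = -240333857/502*321799 = -77339194848743/502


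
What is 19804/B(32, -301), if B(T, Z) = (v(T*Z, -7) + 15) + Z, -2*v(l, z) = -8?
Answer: -9902/141 ≈ -70.227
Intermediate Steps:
v(l, z) = 4 (v(l, z) = -½*(-8) = 4)
B(T, Z) = 19 + Z (B(T, Z) = (4 + 15) + Z = 19 + Z)
19804/B(32, -301) = 19804/(19 - 301) = 19804/(-282) = 19804*(-1/282) = -9902/141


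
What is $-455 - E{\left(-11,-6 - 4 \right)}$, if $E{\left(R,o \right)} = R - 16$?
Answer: $-428$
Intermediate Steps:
$E{\left(R,o \right)} = -16 + R$
$-455 - E{\left(-11,-6 - 4 \right)} = -455 - \left(-16 - 11\right) = -455 - -27 = -455 + 27 = -428$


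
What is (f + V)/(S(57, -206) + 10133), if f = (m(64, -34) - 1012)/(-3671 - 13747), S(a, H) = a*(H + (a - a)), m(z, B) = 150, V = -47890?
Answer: 417073579/14012781 ≈ 29.764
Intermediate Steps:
S(a, H) = H*a (S(a, H) = a*(H + 0) = a*H = H*a)
f = 431/8709 (f = (150 - 1012)/(-3671 - 13747) = -862/(-17418) = -862*(-1/17418) = 431/8709 ≈ 0.049489)
(f + V)/(S(57, -206) + 10133) = (431/8709 - 47890)/(-206*57 + 10133) = -417073579/(8709*(-11742 + 10133)) = -417073579/8709/(-1609) = -417073579/8709*(-1/1609) = 417073579/14012781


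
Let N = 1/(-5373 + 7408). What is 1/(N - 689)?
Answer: -2035/1402114 ≈ -0.0014514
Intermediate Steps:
N = 1/2035 ≈ 0.00049140
1/(N - 689) = 1/(1/2035 - 689) = 1/(-1402114/2035) = -2035/1402114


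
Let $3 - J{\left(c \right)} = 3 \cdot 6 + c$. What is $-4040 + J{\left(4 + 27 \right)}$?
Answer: $-4086$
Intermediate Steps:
$J{\left(c \right)} = -15 - c$ ($J{\left(c \right)} = 3 - \left(3 \cdot 6 + c\right) = 3 - \left(18 + c\right) = -15 - c$)
$-4040 + J{\left(4 + 27 \right)} = -4040 - 46 = -4086$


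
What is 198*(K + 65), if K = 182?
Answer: 48906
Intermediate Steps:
198*(K + 65) = 198*(182 + 65) = 198*247 = 48906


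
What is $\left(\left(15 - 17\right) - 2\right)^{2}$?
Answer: $16$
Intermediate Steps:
$\left(\left(15 - 17\right) - 2\right)^{2} = \left(-2 - 2\right)^{2} = \left(-4\right)^{2} = 16$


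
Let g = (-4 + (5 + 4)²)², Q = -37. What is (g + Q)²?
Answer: 34715664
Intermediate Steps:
g = 5929 (g = (-4 + 9²)² = (-4 + 81)² = 77² = 5929)
(g + Q)² = (5929 - 37)² = 5892² = 34715664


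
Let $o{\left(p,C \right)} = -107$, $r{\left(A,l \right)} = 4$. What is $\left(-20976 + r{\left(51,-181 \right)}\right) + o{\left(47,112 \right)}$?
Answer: $-21079$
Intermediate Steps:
$\left(-20976 + r{\left(51,-181 \right)}\right) + o{\left(47,112 \right)} = \left(-20976 + 4\right) - 107 = -20972 - 107 = -21079$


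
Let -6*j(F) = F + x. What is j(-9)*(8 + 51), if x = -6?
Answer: 295/2 ≈ 147.50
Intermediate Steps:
j(F) = 1 - F/6 (j(F) = -(F - 6)/6 = -(-6 + F)/6 = 1 - F/6)
j(-9)*(8 + 51) = (1 - ⅙*(-9))*(8 + 51) = (1 + 3/2)*59 = (5/2)*59 = 295/2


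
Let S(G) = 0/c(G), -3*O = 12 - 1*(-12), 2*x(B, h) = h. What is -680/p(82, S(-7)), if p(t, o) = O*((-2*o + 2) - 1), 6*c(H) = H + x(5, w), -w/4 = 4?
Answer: 85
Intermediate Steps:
w = -16 (w = -4*4 = -16)
x(B, h) = h/2
O = -8 (O = -(12 - 1*(-12))/3 = -(12 + 12)/3 = -⅓*24 = -8)
c(H) = -4/3 + H/6 (c(H) = (H + (½)*(-16))/6 = (H - 8)/6 = (-8 + H)/6 = -4/3 + H/6)
S(G) = 0 (S(G) = 0/(-4/3 + G/6) = 0)
p(t, o) = -8 + 16*o (p(t, o) = -8*((-2*o + 2) - 1) = -8*((2 - 2*o) - 1) = -8*(1 - 2*o) = -8 + 16*o)
-680/p(82, S(-7)) = -680/(-8 + 16*0) = -680/(-8 + 0) = -680/(-8) = -680*(-⅛) = 85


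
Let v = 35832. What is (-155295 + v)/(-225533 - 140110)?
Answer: 39821/121881 ≈ 0.32672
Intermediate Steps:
(-155295 + v)/(-225533 - 140110) = (-155295 + 35832)/(-225533 - 140110) = -119463/(-365643) = -119463*(-1/365643) = 39821/121881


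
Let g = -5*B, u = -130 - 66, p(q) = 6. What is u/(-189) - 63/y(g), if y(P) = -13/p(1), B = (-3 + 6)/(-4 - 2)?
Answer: 10570/351 ≈ 30.114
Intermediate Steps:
B = -½ (B = 3/(-6) = 3*(-⅙) = -½ ≈ -0.50000)
u = -196
g = 5/2 (g = -5*(-½) = 5/2 ≈ 2.5000)
y(P) = -13/6
u/(-189) - 63/y(g) = -196/(-189) - 63/(-13/6) = -196*(-1/189) - 63*(-6/13) = 28/27 + 378/13 = 10570/351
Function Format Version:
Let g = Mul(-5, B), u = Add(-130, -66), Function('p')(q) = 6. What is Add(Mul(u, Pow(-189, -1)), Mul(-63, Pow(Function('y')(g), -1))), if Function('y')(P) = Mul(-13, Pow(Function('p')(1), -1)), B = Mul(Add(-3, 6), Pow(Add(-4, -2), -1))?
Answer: Rational(10570, 351) ≈ 30.114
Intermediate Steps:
B = Rational(-1, 2) (B = Mul(3, Pow(-6, -1)) = Mul(3, Rational(-1, 6)) = Rational(-1, 2) ≈ -0.50000)
u = -196
g = Rational(5, 2) (g = Mul(-5, Rational(-1, 2)) = Rational(5, 2) ≈ 2.5000)
Function('y')(P) = Rational(-13, 6) (Function('y')(P) = Mul(-13, Pow(6, -1)) = Mul(-13, Rational(1, 6)) = Rational(-13, 6))
Add(Mul(u, Pow(-189, -1)), Mul(-63, Pow(Function('y')(g), -1))) = Add(Mul(-196, Pow(-189, -1)), Mul(-63, Pow(Rational(-13, 6), -1))) = Add(Mul(-196, Rational(-1, 189)), Mul(-63, Rational(-6, 13))) = Add(Rational(28, 27), Rational(378, 13)) = Rational(10570, 351)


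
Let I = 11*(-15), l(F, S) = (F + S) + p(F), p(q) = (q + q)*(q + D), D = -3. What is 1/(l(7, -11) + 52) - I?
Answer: 17161/104 ≈ 165.01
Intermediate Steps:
p(q) = 2*q*(-3 + q) (p(q) = (q + q)*(q - 3) = (2*q)*(-3 + q) = 2*q*(-3 + q))
l(F, S) = F + S + 2*F*(-3 + F) (l(F, S) = (F + S) + 2*F*(-3 + F) = F + S + 2*F*(-3 + F))
I = -165
1/(l(7, -11) + 52) - I = 1/((7 - 11 + 2*7*(-3 + 7)) + 52) - 1*(-165) = 1/((7 - 11 + 2*7*4) + 52) + 165 = 1/((7 - 11 + 56) + 52) + 165 = 1/(52 + 52) + 165 = 1/104 + 165 = 17161/104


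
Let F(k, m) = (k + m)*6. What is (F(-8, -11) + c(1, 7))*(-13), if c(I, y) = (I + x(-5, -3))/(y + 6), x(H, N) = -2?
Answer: 1483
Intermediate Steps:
F(k, m) = 6*k + 6*m
c(I, y) = (-2 + I)/(6 + y) (c(I, y) = (I - 2)/(y + 6) = (-2 + I)/(6 + y))
(F(-8, -11) + c(1, 7))*(-13) = ((6*(-8) + 6*(-11)) + (-2 + 1)/(6 + 7))*(-13) = ((-48 - 66) - 1/13)*(-13) = (-114 + (1/13)*(-1))*(-13) = (-114 - 1/13)*(-13) = -1483/13*(-13) = 1483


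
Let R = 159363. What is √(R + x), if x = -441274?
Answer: I*√281911 ≈ 530.95*I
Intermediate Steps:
√(R + x) = √(159363 - 441274) = √(-281911) = I*√281911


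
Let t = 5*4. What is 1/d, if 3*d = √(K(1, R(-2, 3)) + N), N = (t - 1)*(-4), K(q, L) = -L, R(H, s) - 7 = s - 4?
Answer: -3*I*√82/82 ≈ -0.33129*I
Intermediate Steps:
R(H, s) = 3 + s (R(H, s) = 7 + (s - 4) = 7 + (-4 + s) = 3 + s)
t = 20
N = -76 (N = (20 - 1)*(-4) = 19*(-4) = -76)
d = I*√82/3 (d = √(-(3 + 3) - 76)/3 = √(-1*6 - 76)/3 = √(-6 - 76)/3 = √(-82)/3 = (I*√82)/3 = I*√82/3 ≈ 3.0185*I)
1/d = 1/(I*√82/3) = -3*I*√82/82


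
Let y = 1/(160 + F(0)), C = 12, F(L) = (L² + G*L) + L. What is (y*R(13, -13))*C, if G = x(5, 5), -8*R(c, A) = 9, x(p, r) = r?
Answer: -27/320 ≈ -0.084375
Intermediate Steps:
R(c, A) = -9/8 (R(c, A) = -⅛*9 = -9/8)
G = 5
F(L) = L² + 6*L (F(L) = (L² + 5*L) + L = L² + 6*L)
y = 1/160 (y = 1/(160 + 0*(6 + 0)) = 1/(160 + 0*6) = 1/(160 + 0) = 1/160 ≈ 0.0062500)
(y*R(13, -13))*C = ((1/160)*(-9/8))*12 = -9/1280*12 = -27/320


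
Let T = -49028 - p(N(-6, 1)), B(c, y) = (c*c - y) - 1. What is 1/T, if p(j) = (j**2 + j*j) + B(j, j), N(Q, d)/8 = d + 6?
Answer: -1/58379 ≈ -1.7129e-5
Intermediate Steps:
N(Q, d) = 48 + 8*d (N(Q, d) = 8*(d + 6) = 8*(6 + d) = 48 + 8*d)
B(c, y) = -1 + c**2 - y (B(c, y) = (c**2 - y) - 1 = -1 + c**2 - y)
p(j) = -1 - j + 3*j**2 (p(j) = (j**2 + j*j) + (-1 + j**2 - j) = (j**2 + j**2) + (-1 + j**2 - j) = 2*j**2 + (-1 + j**2 - j) = -1 - j + 3*j**2)
T = -58379 (T = -49028 - (-1 - (48 + 8*1) + 3*(48 + 8*1)**2) = -49028 - (-1 - (48 + 8) + 3*(48 + 8)**2) = -49028 - (-1 - 1*56 + 3*56**2) = -49028 - (-1 - 56 + 3*3136) = -49028 - (-1 - 56 + 9408) = -49028 - 1*9351 = -49028 - 9351 = -58379)
1/T = 1/(-58379) = -1/58379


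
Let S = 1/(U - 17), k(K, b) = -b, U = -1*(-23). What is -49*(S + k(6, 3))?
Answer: 833/6 ≈ 138.83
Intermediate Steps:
U = 23
S = ⅙ (S = 1/(23 - 17) = 1/6 = ⅙ ≈ 0.16667)
-49*(S + k(6, 3)) = -49*(⅙ - 1*3) = -49*(⅙ - 3) = -49*(-17/6) = 833/6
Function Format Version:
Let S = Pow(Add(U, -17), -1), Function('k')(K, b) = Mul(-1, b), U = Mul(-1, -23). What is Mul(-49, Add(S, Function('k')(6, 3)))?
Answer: Rational(833, 6) ≈ 138.83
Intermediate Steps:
U = 23
S = Rational(1, 6) (S = Pow(Add(23, -17), -1) = Pow(6, -1) = Rational(1, 6) ≈ 0.16667)
Mul(-49, Add(S, Function('k')(6, 3))) = Mul(-49, Add(Rational(1, 6), Mul(-1, 3))) = Mul(-49, Add(Rational(1, 6), -3)) = Mul(-49, Rational(-17, 6)) = Rational(833, 6)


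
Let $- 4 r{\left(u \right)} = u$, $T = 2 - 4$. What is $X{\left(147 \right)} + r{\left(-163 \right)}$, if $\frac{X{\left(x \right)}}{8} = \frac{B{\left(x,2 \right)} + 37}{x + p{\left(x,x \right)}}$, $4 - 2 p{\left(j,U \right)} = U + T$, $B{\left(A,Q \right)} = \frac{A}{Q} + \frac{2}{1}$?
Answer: $\frac{3571}{68} \approx 52.515$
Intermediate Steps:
$T = -2$
$B{\left(A,Q \right)} = 2 + \frac{A}{Q}$ ($B{\left(A,Q \right)} = \frac{A}{Q} + 2 \cdot 1 = \frac{A}{Q} + 2 = 2 + \frac{A}{Q}$)
$p{\left(j,U \right)} = 3 - \frac{U}{2}$ ($p{\left(j,U \right)} = 2 - \frac{U - 2}{2} = 2 - \frac{-2 + U}{2} = 2 - \left(-1 + \frac{U}{2}\right) = 3 - \frac{U}{2}$)
$r{\left(u \right)} = - \frac{u}{4}$
$X{\left(x \right)} = \frac{8 \left(39 + \frac{x}{2}\right)}{3 + \frac{x}{2}}$ ($X{\left(x \right)} = 8 \frac{\left(2 + \frac{x}{2}\right) + 37}{x - \left(-3 + \frac{x}{2}\right)} = 8 \frac{\left(2 + x \frac{1}{2}\right) + 37}{3 + \frac{x}{2}} = 8 \frac{\left(2 + \frac{x}{2}\right) + 37}{3 + \frac{x}{2}} = 8 \frac{39 + \frac{x}{2}}{3 + \frac{x}{2}} = \frac{8 \left(39 + \frac{x}{2}\right)}{3 + \frac{x}{2}}$)
$X{\left(147 \right)} + r{\left(-163 \right)} = \frac{8 \left(78 + 147\right)}{6 + 147} - - \frac{163}{4} = 8 \cdot \frac{1}{153} \cdot 225 + \frac{163}{4} = \frac{200}{17} + \frac{163}{4} = \frac{3571}{68}$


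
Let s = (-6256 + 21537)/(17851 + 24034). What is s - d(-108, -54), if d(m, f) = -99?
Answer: 4161896/41885 ≈ 99.365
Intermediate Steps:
s = 15281/41885 ≈ 0.36483
s - d(-108, -54) = 15281/41885 - 1*(-99) = 15281/41885 + 99 = 4161896/41885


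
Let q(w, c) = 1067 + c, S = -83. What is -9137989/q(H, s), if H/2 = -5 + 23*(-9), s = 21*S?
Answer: 9137989/676 ≈ 13518.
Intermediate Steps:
s = -1743 (s = 21*(-83) = -1743)
H = -424 (H = 2*(-5 + 23*(-9)) = 2*(-5 - 207) = 2*(-212) = -424)
-9137989/q(H, s) = -9137989/(1067 - 1743) = -9137989/(-676) = -9137989*(-1/676) = 9137989/676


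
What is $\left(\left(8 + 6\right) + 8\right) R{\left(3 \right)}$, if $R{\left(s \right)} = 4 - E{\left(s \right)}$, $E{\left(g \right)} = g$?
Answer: $22$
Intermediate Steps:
$R{\left(s \right)} = 4 - s$
$\left(\left(8 + 6\right) + 8\right) R{\left(3 \right)} = \left(\left(8 + 6\right) + 8\right) \left(4 - 3\right) = \left(14 + 8\right) \left(4 - 3\right) = 22 \cdot 1 = 22$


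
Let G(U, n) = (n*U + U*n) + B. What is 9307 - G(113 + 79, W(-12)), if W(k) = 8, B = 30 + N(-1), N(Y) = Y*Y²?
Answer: 6206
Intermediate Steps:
N(Y) = Y³
B = 29 (B = 30 + (-1)³ = 30 - 1 = 29)
G(U, n) = 29 + 2*U*n (G(U, n) = (n*U + U*n) + 29 = (U*n + U*n) + 29 = 2*U*n + 29 = 29 + 2*U*n)
9307 - G(113 + 79, W(-12)) = 9307 - (29 + 2*(113 + 79)*8) = 9307 - (29 + 2*192*8) = 9307 - (29 + 3072) = 9307 - 1*3101 = 9307 - 3101 = 6206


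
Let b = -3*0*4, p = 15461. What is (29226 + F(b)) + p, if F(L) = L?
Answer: 44687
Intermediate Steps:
b = 0 (b = 0*4 = 0)
(29226 + F(b)) + p = (29226 + 0) + 15461 = 29226 + 15461 = 44687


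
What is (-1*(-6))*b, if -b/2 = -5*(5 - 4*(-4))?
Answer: 1260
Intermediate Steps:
b = 210 (b = -(-10)*(5 - 4*(-4)) = -(-10)*(5 + 16) = -(-10)*21 = -2*(-105) = 210)
(-1*(-6))*b = -1*(-6)*210 = 6*210 = 1260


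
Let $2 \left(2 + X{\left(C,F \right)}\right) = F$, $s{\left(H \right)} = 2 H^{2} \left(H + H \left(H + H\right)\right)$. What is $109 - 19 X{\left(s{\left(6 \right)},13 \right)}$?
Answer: $\frac{47}{2} \approx 23.5$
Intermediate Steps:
$s{\left(H \right)} = 2 H^{2} \left(H + 2 H^{2}\right)$ ($s{\left(H \right)} = 2 H^{2} \left(H + H 2 H\right) = 2 H^{2} \left(H + 2 H^{2}\right)$)
$X{\left(C,F \right)} = -2 + \frac{F}{2}$
$109 - 19 X{\left(s{\left(6 \right)},13 \right)} = 109 - 19 \left(-2 + \frac{1}{2} \cdot 13\right) = 109 - 19 \left(-2 + \frac{13}{2}\right) = 109 - \frac{171}{2} = \frac{47}{2}$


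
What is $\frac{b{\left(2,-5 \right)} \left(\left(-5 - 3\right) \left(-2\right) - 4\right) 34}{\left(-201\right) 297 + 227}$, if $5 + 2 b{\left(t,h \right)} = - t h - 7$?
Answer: $\frac{204}{29735} \approx 0.0068606$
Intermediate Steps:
$b{\left(t,h \right)} = -6 - \frac{h t}{2}$ ($b{\left(t,h \right)} = - \frac{5}{2} + \frac{- t h - 7}{2} = - \frac{5}{2} + \frac{- h t - 7}{2} = - \frac{5}{2} + \frac{-7 - h t}{2} = - \frac{5}{2} - \left(\frac{7}{2} + \frac{h t}{2}\right) = -6 - \frac{h t}{2}$)
$\frac{b{\left(2,-5 \right)} \left(\left(-5 - 3\right) \left(-2\right) - 4\right) 34}{\left(-201\right) 297 + 227} = \frac{\left(-6 - \left(- \frac{5}{2}\right) 2\right) \left(\left(-5 - 3\right) \left(-2\right) - 4\right) 34}{\left(-201\right) 297 + 227} = \frac{\left(-6 + 5\right) \left(\left(-5 - 3\right) \left(-2\right) - 4\right) 34}{-59697 + 227} = \frac{- (\left(-8\right) \left(-2\right) - 4) 34}{-59470} = - (16 - 4) 34 \left(- \frac{1}{59470}\right) = \left(-1\right) 12 \cdot 34 \left(- \frac{1}{59470}\right) = \left(-12\right) 34 \left(- \frac{1}{59470}\right) = \left(-408\right) \left(- \frac{1}{59470}\right) = \frac{204}{29735}$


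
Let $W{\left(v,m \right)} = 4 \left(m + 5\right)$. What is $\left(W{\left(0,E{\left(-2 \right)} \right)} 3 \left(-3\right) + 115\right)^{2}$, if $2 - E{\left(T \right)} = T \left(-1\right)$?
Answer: $4225$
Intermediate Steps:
$E{\left(T \right)} = 2 + T$ ($E{\left(T \right)} = 2 - T \left(-1\right) = 2 - - T = 2 + T$)
$W{\left(v,m \right)} = 20 + 4 m$ ($W{\left(v,m \right)} = 4 \left(5 + m\right) = 20 + 4 m$)
$\left(W{\left(0,E{\left(-2 \right)} \right)} 3 \left(-3\right) + 115\right)^{2} = \left(\left(20 + 4 \left(2 - 2\right)\right) 3 \left(-3\right) + 115\right)^{2} = \left(\left(20 + 4 \cdot 0\right) 3 \left(-3\right) + 115\right)^{2} = \left(\left(20 + 0\right) 3 \left(-3\right) + 115\right)^{2} = \left(20 \cdot 3 \left(-3\right) + 115\right)^{2} = \left(60 \left(-3\right) + 115\right)^{2} = \left(-180 + 115\right)^{2} = \left(-65\right)^{2} = 4225$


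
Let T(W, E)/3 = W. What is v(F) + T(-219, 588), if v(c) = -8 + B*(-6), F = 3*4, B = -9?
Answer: -611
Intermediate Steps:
T(W, E) = 3*W
F = 12
v(c) = 46 (v(c) = -8 - 9*(-6) = -8 + 54 = 46)
v(F) + T(-219, 588) = 46 + 3*(-219) = 46 - 657 = -611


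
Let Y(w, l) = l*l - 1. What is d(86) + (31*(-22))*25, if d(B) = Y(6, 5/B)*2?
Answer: -63058271/3698 ≈ -17052.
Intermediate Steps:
Y(w, l) = -1 + l² (Y(w, l) = l² - 1 = -1 + l²)
d(B) = -2 + 50/B² (d(B) = (-1 + (5/B)²)*2 = (-1 + 25/B²)*2 = -2 + 50/B²)
d(86) + (31*(-22))*25 = (-2 + 50/86²) + (31*(-22))*25 = (-2 + 50*(1/7396)) - 682*25 = (-2 + 25/3698) - 17050 = -7371/3698 - 17050 = -63058271/3698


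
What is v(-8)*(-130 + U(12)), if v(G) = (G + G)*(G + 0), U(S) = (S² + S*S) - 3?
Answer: 19840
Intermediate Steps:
U(S) = -3 + 2*S² (U(S) = (S² + S²) - 3 = 2*S² - 3 = -3 + 2*S²)
v(G) = 2*G² (v(G) = (2*G)*G = 2*G²)
v(-8)*(-130 + U(12)) = (2*(-8)²)*(-130 + (-3 + 2*12²)) = (2*64)*(-130 + (-3 + 2*144)) = 128*(-130 + (-3 + 288)) = 128*(-130 + 285) = 128*155 = 19840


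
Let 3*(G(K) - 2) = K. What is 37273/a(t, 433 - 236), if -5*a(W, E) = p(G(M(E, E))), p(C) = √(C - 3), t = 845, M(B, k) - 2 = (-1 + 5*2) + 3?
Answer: -186365*√33/11 ≈ -97326.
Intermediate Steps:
M(B, k) = 14 (M(B, k) = 2 + ((-1 + 5*2) + 3) = 2 + ((-1 + 10) + 3) = 2 + (9 + 3) = 2 + 12 = 14)
G(K) = 2 + K/3
p(C) = √(-3 + C)
a(W, E) = -√33/15 (a(W, E) = -√(-3 + (2 + (⅓)*14))/5 = -√(-3 + (2 + 14/3))/5 = -√(-3 + 20/3)/5 = -√33/15)
37273/a(t, 433 - 236) = 37273/((-√33/15)) = 37273*(-5*√33/11) = -186365*√33/11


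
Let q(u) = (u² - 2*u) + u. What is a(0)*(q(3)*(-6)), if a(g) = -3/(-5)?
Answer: -108/5 ≈ -21.600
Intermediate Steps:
q(u) = u² - u
a(g) = ⅗ (a(g) = -⅕*(-3) = ⅗)
a(0)*(q(3)*(-6)) = 3*((3*(-1 + 3))*(-6))/5 = 3*((3*2)*(-6))/5 = 3*(6*(-6))/5 = (⅗)*(-36) = -108/5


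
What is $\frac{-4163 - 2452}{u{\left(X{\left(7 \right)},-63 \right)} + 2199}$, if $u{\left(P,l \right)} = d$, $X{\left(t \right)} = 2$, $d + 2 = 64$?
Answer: $- \frac{945}{323} \approx -2.9257$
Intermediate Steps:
$d = 62$ ($d = -2 + 64 = 62$)
$u{\left(P,l \right)} = 62$
$\frac{-4163 - 2452}{u{\left(X{\left(7 \right)},-63 \right)} + 2199} = \frac{-4163 - 2452}{62 + 2199} = - \frac{6615}{2261} = \left(-6615\right) \frac{1}{2261} = - \frac{945}{323}$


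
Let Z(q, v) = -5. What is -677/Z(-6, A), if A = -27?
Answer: 677/5 ≈ 135.40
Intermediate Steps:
-677/Z(-6, A) = -677/(-5) = -677*(-1/5) = 677/5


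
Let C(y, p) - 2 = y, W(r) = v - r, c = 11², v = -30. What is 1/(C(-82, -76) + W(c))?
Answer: -1/231 ≈ -0.0043290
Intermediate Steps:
c = 121
W(r) = -30 - r
C(y, p) = 2 + y
1/(C(-82, -76) + W(c)) = 1/((2 - 82) + (-30 - 1*121)) = 1/(-80 + (-30 - 121)) = 1/(-80 - 151) = 1/(-231) = -1/231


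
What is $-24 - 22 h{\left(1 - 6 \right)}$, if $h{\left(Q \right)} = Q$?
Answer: $86$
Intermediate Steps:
$-24 - 22 h{\left(1 - 6 \right)} = -24 - 22 \left(1 - 6\right) = -24 - -110 = -24 + 110 = 86$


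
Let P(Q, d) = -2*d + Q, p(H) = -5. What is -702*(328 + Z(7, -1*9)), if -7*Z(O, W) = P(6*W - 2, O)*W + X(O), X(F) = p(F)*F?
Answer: -170586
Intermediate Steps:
P(Q, d) = Q - 2*d
X(F) = -5*F
Z(O, W) = 5*O/7 - W*(-2 - 2*O + 6*W)/7 (Z(O, W) = -(((6*W - 2) - 2*O)*W - 5*O)/7 = -(((-2 + 6*W) - 2*O)*W - 5*O)/7 = -((-2 - 2*O + 6*W)*W - 5*O)/7 = -(W*(-2 - 2*O + 6*W) - 5*O)/7 = -(-5*O + W*(-2 - 2*O + 6*W))/7 = 5*O/7 - W*(-2 - 2*O + 6*W)/7)
-702*(328 + Z(7, -1*9)) = -702*(328 + ((5/7)*7 + 2*(-1*9)*(1 + 7 - (-3)*9)/7)) = -702*(328 + (5 + (2/7)*(-9)*(1 + 7 - 3*(-9)))) = -702*(328 + (5 + (2/7)*(-9)*(1 + 7 + 27))) = -702*(328 + (5 + (2/7)*(-9)*35)) = -702*(328 + (5 - 90)) = -702*(328 - 85) = -702*243 = -170586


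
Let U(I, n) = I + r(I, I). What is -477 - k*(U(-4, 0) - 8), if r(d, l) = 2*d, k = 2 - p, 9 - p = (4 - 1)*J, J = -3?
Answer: -797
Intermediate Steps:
p = 18 (p = 9 - (4 - 1)*(-3) = 9 - 3*(-3) = 9 - 1*(-9) = 9 + 9 = 18)
k = -16 (k = 2 - 1*18 = 2 - 18 = -16)
U(I, n) = 3*I (U(I, n) = I + 2*I = 3*I)
-477 - k*(U(-4, 0) - 8) = -477 - (-16)*(3*(-4) - 8) = -477 - (-16)*(-12 - 8) = -477 - (-16)*(-20) = -477 - 1*320 = -477 - 320 = -797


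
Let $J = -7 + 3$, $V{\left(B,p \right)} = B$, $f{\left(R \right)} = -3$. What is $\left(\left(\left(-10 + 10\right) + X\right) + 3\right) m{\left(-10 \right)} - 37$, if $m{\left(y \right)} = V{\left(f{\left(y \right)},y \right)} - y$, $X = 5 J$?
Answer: $-156$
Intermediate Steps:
$J = -4$
$X = -20$ ($X = 5 \left(-4\right) = -20$)
$m{\left(y \right)} = -3 - y$
$\left(\left(\left(-10 + 10\right) + X\right) + 3\right) m{\left(-10 \right)} - 37 = \left(\left(\left(-10 + 10\right) - 20\right) + 3\right) \left(-3 - -10\right) - 37 = \left(\left(0 - 20\right) + 3\right) \left(-3 + 10\right) - 37 = \left(-20 + 3\right) 7 - 37 = \left(-17\right) 7 - 37 = -119 - 37 = -156$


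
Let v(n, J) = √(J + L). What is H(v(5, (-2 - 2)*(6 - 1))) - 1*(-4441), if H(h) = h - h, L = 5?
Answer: 4441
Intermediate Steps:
v(n, J) = √(5 + J) (v(n, J) = √(J + 5) = √(5 + J))
H(h) = 0
H(v(5, (-2 - 2)*(6 - 1))) - 1*(-4441) = 0 - 1*(-4441) = 0 + 4441 = 4441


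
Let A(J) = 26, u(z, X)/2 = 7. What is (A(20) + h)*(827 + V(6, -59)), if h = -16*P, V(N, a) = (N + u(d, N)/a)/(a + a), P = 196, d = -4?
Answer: -8952498870/3481 ≈ -2.5718e+6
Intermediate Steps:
u(z, X) = 14 (u(z, X) = 2*7 = 14)
V(N, a) = (N + 14/a)/(2*a) (V(N, a) = (N + 14/a)/(a + a) = (N + 14/a)/((2*a)) = (N + 14/a)*(1/(2*a)) = (N + 14/a)/(2*a))
h = -3136 (h = -16*196 = -3136)
(A(20) + h)*(827 + V(6, -59)) = (26 - 3136)*(827 + (½)*(14 + 6*(-59))/(-59)²) = -3110*(827 + (½)*(1/3481)*(14 - 354)) = -3110*(827 + (½)*(1/3481)*(-340)) = -3110*(827 - 170/3481) = -3110*2878617/3481 = -8952498870/3481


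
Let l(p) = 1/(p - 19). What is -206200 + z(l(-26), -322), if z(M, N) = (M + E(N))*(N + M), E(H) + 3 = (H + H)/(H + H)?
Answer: -416236319/2025 ≈ -2.0555e+5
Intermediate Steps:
l(p) = 1/(-19 + p)
E(H) = -2 (E(H) = -3 + (H + H)/(H + H) = -3 + (2*H)/((2*H)) = -3 + (2*H)*(1/(2*H)) = -3 + 1 = -2)
z(M, N) = (-2 + M)*(M + N) (z(M, N) = (M - 2)*(N + M) = (-2 + M)*(M + N))
-206200 + z(l(-26), -322) = -206200 + ((1/(-19 - 26))² - 2/(-19 - 26) - 2*(-322) - 322/(-19 - 26)) = -206200 + ((1/(-45))² - 2/(-45) + 644 - 322/(-45)) = -206200 + ((-1/45)² - 2*(-1/45) + 644 - 1/45*(-322)) = -206200 + (1/2025 + 2/45 + 644 + 322/45) = -206200 + 1318681/2025 = -416236319/2025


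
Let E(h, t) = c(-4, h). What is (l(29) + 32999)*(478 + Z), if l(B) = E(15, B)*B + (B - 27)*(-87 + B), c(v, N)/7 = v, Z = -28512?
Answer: -899078414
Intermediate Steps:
c(v, N) = 7*v
E(h, t) = -28 (E(h, t) = 7*(-4) = -28)
l(B) = -28*B + (-87 + B)*(-27 + B) (l(B) = -28*B + (B - 27)*(-87 + B) = -28*B + (-27 + B)*(-87 + B) = -28*B + (-87 + B)*(-27 + B))
(l(29) + 32999)*(478 + Z) = ((2349 + 29² - 142*29) + 32999)*(478 - 28512) = ((2349 + 841 - 4118) + 32999)*(-28034) = (-928 + 32999)*(-28034) = 32071*(-28034) = -899078414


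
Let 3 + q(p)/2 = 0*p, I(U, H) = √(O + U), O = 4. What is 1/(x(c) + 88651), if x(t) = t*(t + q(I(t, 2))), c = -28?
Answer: 1/89603 ≈ 1.1160e-5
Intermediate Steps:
I(U, H) = √(4 + U)
q(p) = -6 (q(p) = -6 + 2*(0*p) = -6 + 2*0 = -6 + 0 = -6)
x(t) = t*(-6 + t) (x(t) = t*(t - 6) = t*(-6 + t))
1/(x(c) + 88651) = 1/(-28*(-6 - 28) + 88651) = 1/(-28*(-34) + 88651) = 1/(952 + 88651) = 1/89603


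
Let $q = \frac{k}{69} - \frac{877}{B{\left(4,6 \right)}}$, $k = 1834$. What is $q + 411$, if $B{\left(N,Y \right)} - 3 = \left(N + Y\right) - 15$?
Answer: $\frac{120899}{138} \approx 876.08$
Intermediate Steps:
$B{\left(N,Y \right)} = -12 + N + Y$ ($B{\left(N,Y \right)} = 3 - \left(15 - N - Y\right) = 3 + \left(-15 + N + Y\right) = -12 + N + Y$)
$q = \frac{64181}{138}$ ($q = \frac{1834}{69} - \frac{877}{-12 + 4 + 6} = 1834 \cdot \frac{1}{69} - \frac{877}{-2} = \frac{1834}{69} - - \frac{877}{2} = \frac{1834}{69} + \frac{877}{2} = \frac{64181}{138} \approx 465.08$)
$q + 411 = \frac{64181}{138} + 411 = \frac{120899}{138}$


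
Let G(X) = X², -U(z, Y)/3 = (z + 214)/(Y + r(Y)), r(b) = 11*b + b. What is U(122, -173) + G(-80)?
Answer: 14394608/2249 ≈ 6400.4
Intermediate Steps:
r(b) = 12*b
U(z, Y) = -3*(214 + z)/(13*Y) (U(z, Y) = -3*(z + 214)/(Y + 12*Y) = -3*(214 + z)/(13*Y))
U(122, -173) + G(-80) = (3/13)*(-214 - 1*122)/(-173) + (-80)² = (3/13)*(-1/173)*(-214 - 122) + 6400 = (3/13)*(-1/173)*(-336) + 6400 = 1008/2249 + 6400 = 14394608/2249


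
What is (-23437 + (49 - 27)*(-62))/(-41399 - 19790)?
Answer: 24801/61189 ≈ 0.40532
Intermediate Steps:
(-23437 + (49 - 27)*(-62))/(-41399 - 19790) = (-23437 + 22*(-62))/(-61189) = (-23437 - 1364)*(-1/61189) = -24801*(-1/61189) = 24801/61189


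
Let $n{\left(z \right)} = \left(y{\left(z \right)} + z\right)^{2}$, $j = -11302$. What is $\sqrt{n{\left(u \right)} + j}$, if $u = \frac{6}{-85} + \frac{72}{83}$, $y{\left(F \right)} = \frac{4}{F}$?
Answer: $\frac{i \sqrt{4431686972508176486}}{19831605} \approx 106.15 i$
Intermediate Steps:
$u = \frac{5622}{7055}$ ($u = 6 \left(- \frac{1}{85}\right) + 72 \cdot \frac{1}{83} = - \frac{6}{85} + \frac{72}{83} = \frac{5622}{7055} \approx 0.79688$)
$n{\left(z \right)} = \left(z + \frac{4}{z}\right)^{2}$ ($n{\left(z \right)} = \left(\frac{4}{z} + z\right)^{2} = \left(z + \frac{4}{z}\right)^{2}$)
$\sqrt{n{\left(u \right)} + j} = \sqrt{\frac{\left(4 + \left(\frac{5622}{7055}\right)^{2}\right)^{2}}{\frac{31606884}{49773025}} - 11302} = \sqrt{\frac{49773025 \left(4 + \frac{31606884}{49773025}\right)^{2}}{31606884} - 11302} = \sqrt{\frac{49773025 \left(\frac{230698984}{49773025}\right)^{2}}{31606884} - 11302} = \sqrt{\frac{49773025}{31606884} \cdot \frac{53222021218632256}{2477354017650625} - 11302} = \sqrt{\frac{13305505304658064}{393292556876025} - 11302} = \sqrt{- \frac{4431686972508176486}{393292556876025}} = \frac{i \sqrt{4431686972508176486}}{19831605}$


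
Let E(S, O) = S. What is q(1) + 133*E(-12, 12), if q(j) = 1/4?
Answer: -6383/4 ≈ -1595.8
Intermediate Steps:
q(j) = ¼
q(1) + 133*E(-12, 12) = ¼ + 133*(-12) = ¼ - 1596 = -6383/4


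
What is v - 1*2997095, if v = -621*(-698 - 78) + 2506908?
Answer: -8291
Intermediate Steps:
v = 2988804 (v = -621*(-776) + 2506908 = 481896 + 2506908 = 2988804)
v - 1*2997095 = 2988804 - 1*2997095 = 2988804 - 2997095 = -8291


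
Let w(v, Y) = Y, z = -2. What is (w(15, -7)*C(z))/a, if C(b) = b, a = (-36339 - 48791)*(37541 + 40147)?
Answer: -7/3306789720 ≈ -2.1169e-9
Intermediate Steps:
a = -6613579440 (a = -85130*77688 = -6613579440)
(w(15, -7)*C(z))/a = -7*(-2)/(-6613579440) = 14*(-1/6613579440) = -7/3306789720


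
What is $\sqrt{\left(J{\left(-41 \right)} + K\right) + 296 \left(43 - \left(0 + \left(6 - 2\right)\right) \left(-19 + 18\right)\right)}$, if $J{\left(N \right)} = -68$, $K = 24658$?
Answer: $3 \sqrt{4278} \approx 196.22$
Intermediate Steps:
$\sqrt{\left(J{\left(-41 \right)} + K\right) + 296 \left(43 - \left(0 + \left(6 - 2\right)\right) \left(-19 + 18\right)\right)} = \sqrt{\left(-68 + 24658\right) + 296 \left(43 - \left(0 + \left(6 - 2\right)\right) \left(-19 + 18\right)\right)} = \sqrt{24590 + 296 \left(43 - \left(0 + \left(6 - 2\right)\right) \left(-1\right)\right)} = \sqrt{24590 + 296 \left(43 - \left(0 + 4\right) \left(-1\right)\right)} = \sqrt{24590 + 296 \left(43 - 4 \left(-1\right)\right)} = \sqrt{24590 + 296 \left(43 - -4\right)} = \sqrt{24590 + 296 \left(43 + 4\right)} = \sqrt{24590 + 296 \cdot 47} = \sqrt{24590 + 13912} = \sqrt{38502} = 3 \sqrt{4278}$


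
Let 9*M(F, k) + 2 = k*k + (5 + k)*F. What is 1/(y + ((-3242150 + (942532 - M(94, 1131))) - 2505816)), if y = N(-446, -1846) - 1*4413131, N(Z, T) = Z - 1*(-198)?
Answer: -3/28118420 ≈ -1.0669e-7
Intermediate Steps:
M(F, k) = -2/9 + k²/9 + F*(5 + k)/9 (M(F, k) = -2/9 + (k*k + (5 + k)*F)/9 = -2/9 + (k² + F*(5 + k))/9 = -2/9 + (k²/9 + F*(5 + k)/9) = -2/9 + k²/9 + F*(5 + k)/9)
N(Z, T) = 198 + Z (N(Z, T) = Z + 198 = 198 + Z)
y = -4413379 (y = (198 - 446) - 1*4413131 = -248 - 4413131 = -4413379)
1/(y + ((-3242150 + (942532 - M(94, 1131))) - 2505816)) = 1/(-4413379 + ((-3242150 + (942532 - (-2/9 + (⅑)*1131² + (5/9)*94 + (⅑)*94*1131))) - 2505816)) = 1/(-4413379 + ((-3242150 + (942532 - (-2/9 + (⅑)*1279161 + 470/9 + 35438/3))) - 2505816)) = 1/(-4413379 + ((-3242150 + (942532 - (-2/9 + 142129 + 470/9 + 35438/3))) - 2505816)) = 1/(-4413379 + ((-3242150 + (942532 - 1*461981/3)) - 2505816)) = 1/(-4413379 + ((-3242150 + (942532 - 461981/3)) - 2505816)) = 1/(-4413379 + ((-3242150 + 2365615/3) - 2505816)) = 1/(-4413379 + (-7360835/3 - 2505816)) = 1/(-4413379 - 14878283/3) = 1/(-28118420/3) = -3/28118420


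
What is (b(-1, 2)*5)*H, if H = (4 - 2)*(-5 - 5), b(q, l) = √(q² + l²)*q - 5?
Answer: 500 + 100*√5 ≈ 723.61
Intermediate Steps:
b(q, l) = -5 + q*√(l² + q²) (b(q, l) = √(l² + q²)*q - 5 = q*√(l² + q²) - 5 = -5 + q*√(l² + q²))
H = -20 (H = 2*(-10) = -20)
(b(-1, 2)*5)*H = ((-5 - √(2² + (-1)²))*5)*(-20) = ((-5 - √(4 + 1))*5)*(-20) = ((-5 - √5)*5)*(-20) = (-25 - 5*√5)*(-20) = 500 + 100*√5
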